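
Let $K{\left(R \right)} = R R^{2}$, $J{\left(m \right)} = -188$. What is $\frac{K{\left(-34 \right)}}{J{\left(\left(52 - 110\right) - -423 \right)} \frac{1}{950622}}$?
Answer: $198740676$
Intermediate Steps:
$K{\left(R \right)} = R^{3}$
$\frac{K{\left(-34 \right)}}{J{\left(\left(52 - 110\right) - -423 \right)} \frac{1}{950622}} = \frac{\left(-34\right)^{3}}{\left(-188\right) \frac{1}{950622}} = - \frac{39304}{\left(-188\right) \frac{1}{950622}} = - \frac{39304}{- \frac{2}{10113}} = \left(-39304\right) \left(- \frac{10113}{2}\right) = 198740676$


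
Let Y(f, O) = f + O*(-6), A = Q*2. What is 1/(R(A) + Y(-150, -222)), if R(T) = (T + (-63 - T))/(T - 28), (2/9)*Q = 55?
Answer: 467/551931 ≈ 0.00084612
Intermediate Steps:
Q = 495/2 (Q = (9/2)*55 = 495/2 ≈ 247.50)
A = 495 (A = (495/2)*2 = 495)
R(T) = -63/(-28 + T)
Y(f, O) = f - 6*O
1/(R(A) + Y(-150, -222)) = 1/(-63/(-28 + 495) + (-150 - 6*(-222))) = 1/(-63/467 + (-150 + 1332)) = 1/(-63*1/467 + 1182) = 1/(-63/467 + 1182) = 1/(551931/467) = 467/551931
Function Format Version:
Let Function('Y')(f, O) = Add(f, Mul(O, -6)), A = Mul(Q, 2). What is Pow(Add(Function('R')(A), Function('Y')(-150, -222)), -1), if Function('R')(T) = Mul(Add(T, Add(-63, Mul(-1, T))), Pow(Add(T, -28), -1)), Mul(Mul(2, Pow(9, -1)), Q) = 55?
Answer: Rational(467, 551931) ≈ 0.00084612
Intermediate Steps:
Q = Rational(495, 2) (Q = Mul(Rational(9, 2), 55) = Rational(495, 2) ≈ 247.50)
A = 495 (A = Mul(Rational(495, 2), 2) = 495)
Function('R')(T) = Mul(-63, Pow(Add(-28, T), -1))
Function('Y')(f, O) = Add(f, Mul(-6, O))
Pow(Add(Function('R')(A), Function('Y')(-150, -222)), -1) = Pow(Add(Mul(-63, Pow(Add(-28, 495), -1)), Add(-150, Mul(-6, -222))), -1) = Pow(Add(Mul(-63, Pow(467, -1)), Add(-150, 1332)), -1) = Pow(Add(Mul(-63, Rational(1, 467)), 1182), -1) = Pow(Add(Rational(-63, 467), 1182), -1) = Pow(Rational(551931, 467), -1) = Rational(467, 551931)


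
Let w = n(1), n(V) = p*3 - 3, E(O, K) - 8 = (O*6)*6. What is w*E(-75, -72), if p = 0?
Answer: 8076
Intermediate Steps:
E(O, K) = 8 + 36*O (E(O, K) = 8 + (O*6)*6 = 8 + (6*O)*6 = 8 + 36*O)
n(V) = -3 (n(V) = 0*3 - 3 = 0 - 3 = -3)
w = -3
w*E(-75, -72) = -3*(8 + 36*(-75)) = -3*(8 - 2700) = -3*(-2692) = 8076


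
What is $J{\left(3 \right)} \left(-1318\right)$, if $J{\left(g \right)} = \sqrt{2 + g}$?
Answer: $- 1318 \sqrt{5} \approx -2947.1$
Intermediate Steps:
$J{\left(3 \right)} \left(-1318\right) = \sqrt{2 + 3} \left(-1318\right) = \sqrt{5} \left(-1318\right) = - 1318 \sqrt{5}$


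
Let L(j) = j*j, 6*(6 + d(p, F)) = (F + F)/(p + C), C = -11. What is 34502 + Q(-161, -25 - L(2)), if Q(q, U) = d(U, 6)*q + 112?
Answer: 711761/20 ≈ 35588.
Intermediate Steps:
d(p, F) = -6 + F/(3*(-11 + p)) (d(p, F) = -6 + ((F + F)/(p - 11))/6 = -6 + ((2*F)/(-11 + p))/6 = -6 + (2*F/(-11 + p))/6 = -6 + F/(3*(-11 + p)))
L(j) = j²
Q(q, U) = 112 + q*(204 - 18*U)/(3*(-11 + U)) (Q(q, U) = ((198 + 6 - 18*U)/(3*(-11 + U)))*q + 112 = ((204 - 18*U)/(3*(-11 + U)))*q + 112 = q*(204 - 18*U)/(3*(-11 + U)) + 112 = 112 + q*(204 - 18*U)/(3*(-11 + U)))
34502 + Q(-161, -25 - L(2)) = 34502 + 2*(-616 + 56*(-25 - 1*2²) - 1*(-161)*(-34 + 3*(-25 - 1*2²)))/(-11 + (-25 - 1*2²)) = 34502 + 2*(-616 + 56*(-25 - 1*4) - 1*(-161)*(-34 + 3*(-25 - 1*4)))/(-11 + (-25 - 1*4)) = 34502 + 2*(-616 + 56*(-25 - 4) - 1*(-161)*(-34 + 3*(-25 - 4)))/(-11 + (-25 - 4)) = 34502 + 2*(-616 + 56*(-29) - 1*(-161)*(-34 + 3*(-29)))/(-11 - 29) = 34502 + 2*(-616 - 1624 - 1*(-161)*(-34 - 87))/(-40) = 34502 + 2*(-1/40)*(-616 - 1624 - 1*(-161)*(-121)) = 34502 + 2*(-1/40)*(-616 - 1624 - 19481) = 34502 + 2*(-1/40)*(-21721) = 34502 + 21721/20 = 711761/20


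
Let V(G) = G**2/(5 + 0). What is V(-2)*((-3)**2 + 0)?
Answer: 36/5 ≈ 7.2000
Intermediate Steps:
V(G) = G**2/5
V(-2)*((-3)**2 + 0) = ((1/5)*(-2)**2)*((-3)**2 + 0) = ((1/5)*4)*(9 + 0) = (4/5)*9 = 36/5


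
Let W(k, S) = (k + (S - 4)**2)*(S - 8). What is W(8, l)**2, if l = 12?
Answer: 82944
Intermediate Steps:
W(k, S) = (-8 + S)*(k + (-4 + S)**2) (W(k, S) = (k + (-4 + S)**2)*(-8 + S) = (-8 + S)*(k + (-4 + S)**2))
W(8, l)**2 = (-8*8 - 8*(-4 + 12)**2 + 12*8 + 12*(-4 + 12)**2)**2 = (-64 - 8*8**2 + 96 + 12*8**2)**2 = (-64 - 8*64 + 96 + 12*64)**2 = (-64 - 512 + 96 + 768)**2 = 288**2 = 82944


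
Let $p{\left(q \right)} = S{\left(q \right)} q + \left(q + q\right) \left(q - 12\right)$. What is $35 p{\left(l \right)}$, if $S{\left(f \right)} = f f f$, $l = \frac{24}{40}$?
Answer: $- \frac{59283}{125} \approx -474.26$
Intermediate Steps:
$l = \frac{3}{5}$ ($l = 24 \cdot \frac{1}{40} = \frac{3}{5} \approx 0.6$)
$S{\left(f \right)} = f^{3}$ ($S{\left(f \right)} = f^{2} f = f^{3}$)
$p{\left(q \right)} = q^{4} + 2 q \left(-12 + q\right)$ ($p{\left(q \right)} = q^{3} q + \left(q + q\right) \left(q - 12\right) = q^{4} + 2 q \left(-12 + q\right)$)
$35 p{\left(l \right)} = 35 \frac{3 \left(-24 + \left(\frac{3}{5}\right)^{3} + 2 \cdot \frac{3}{5}\right)}{5} = 35 \frac{3 \left(-24 + \frac{27}{125} + \frac{6}{5}\right)}{5} = 35 \cdot \frac{3}{5} \left(- \frac{2823}{125}\right) = 35 \left(- \frac{8469}{625}\right) = - \frac{59283}{125}$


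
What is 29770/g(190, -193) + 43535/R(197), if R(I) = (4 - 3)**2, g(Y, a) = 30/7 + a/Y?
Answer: 228927815/4349 ≈ 52639.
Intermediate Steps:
g(Y, a) = 30/7 + a/Y (g(Y, a) = 30*(1/7) + a/Y = 30/7 + a/Y)
R(I) = 1 (R(I) = 1**2 = 1)
29770/g(190, -193) + 43535/R(197) = 29770/(30/7 - 193/190) + 43535/1 = 29770/(30/7 - 193*1/190) + 43535*1 = 29770/(30/7 - 193/190) + 43535 = 29770/(4349/1330) + 43535 = 29770*(1330/4349) + 43535 = 39594100/4349 + 43535 = 228927815/4349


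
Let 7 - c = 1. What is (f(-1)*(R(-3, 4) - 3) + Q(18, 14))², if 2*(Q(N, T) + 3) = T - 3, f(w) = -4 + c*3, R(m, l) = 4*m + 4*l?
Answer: 1089/4 ≈ 272.25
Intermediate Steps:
c = 6 (c = 7 - 1*1 = 7 - 1 = 6)
R(m, l) = 4*l + 4*m
f(w) = 14 (f(w) = -4 + 6*3 = -4 + 18 = 14)
Q(N, T) = -9/2 + T/2 (Q(N, T) = -3 + (T - 3)/2 = -3 + (-3 + T)/2 = -3 + (-3/2 + T/2) = -9/2 + T/2)
(f(-1)*(R(-3, 4) - 3) + Q(18, 14))² = (14*((4*4 + 4*(-3)) - 3) + (-9/2 + (½)*14))² = (14*((16 - 12) - 3) + (-9/2 + 7))² = (14*(4 - 3) + 5/2)² = (14*1 + 5/2)² = (14 + 5/2)² = (33/2)² = 1089/4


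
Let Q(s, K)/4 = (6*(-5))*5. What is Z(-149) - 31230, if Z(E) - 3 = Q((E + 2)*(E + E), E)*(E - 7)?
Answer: 62373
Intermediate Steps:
Q(s, K) = -600 (Q(s, K) = 4*((6*(-5))*5) = 4*(-30*5) = 4*(-150) = -600)
Z(E) = 4203 - 600*E (Z(E) = 3 - 600*(E - 7) = 3 - 600*(-7 + E) = 3 + (4200 - 600*E) = 4203 - 600*E)
Z(-149) - 31230 = (4203 - 600*(-149)) - 31230 = (4203 + 89400) - 31230 = 93603 - 31230 = 62373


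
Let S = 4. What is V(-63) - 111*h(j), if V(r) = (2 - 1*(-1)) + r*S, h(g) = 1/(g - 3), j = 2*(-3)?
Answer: -710/3 ≈ -236.67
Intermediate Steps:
j = -6
h(g) = 1/(-3 + g)
V(r) = 3 + 4*r (V(r) = (2 - 1*(-1)) + r*4 = (2 + 1) + 4*r = 3 + 4*r)
V(-63) - 111*h(j) = (3 + 4*(-63)) - 111/(-3 - 6) = (3 - 252) - 111/(-9) = -249 - 111*(-⅑) = -249 + 37/3 = -710/3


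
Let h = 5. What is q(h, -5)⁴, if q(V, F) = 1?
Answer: 1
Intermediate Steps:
q(h, -5)⁴ = 1⁴ = 1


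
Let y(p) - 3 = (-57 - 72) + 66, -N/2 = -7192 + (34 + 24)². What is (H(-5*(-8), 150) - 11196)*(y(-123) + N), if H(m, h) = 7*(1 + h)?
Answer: -77015844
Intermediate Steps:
N = 7656 (N = -2*(-7192 + (34 + 24)²) = -2*(-7192 + 58²) = -2*(-7192 + 3364) = -2*(-3828) = 7656)
H(m, h) = 7 + 7*h
y(p) = -60 (y(p) = 3 + ((-57 - 72) + 66) = 3 + (-129 + 66) = 3 - 63 = -60)
(H(-5*(-8), 150) - 11196)*(y(-123) + N) = ((7 + 7*150) - 11196)*(-60 + 7656) = ((7 + 1050) - 11196)*7596 = (1057 - 11196)*7596 = -10139*7596 = -77015844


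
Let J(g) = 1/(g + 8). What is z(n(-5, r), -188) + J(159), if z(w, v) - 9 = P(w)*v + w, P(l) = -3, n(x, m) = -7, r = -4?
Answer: 94523/167 ≈ 566.01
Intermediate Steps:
z(w, v) = 9 + w - 3*v (z(w, v) = 9 + (-3*v + w) = 9 + (w - 3*v) = 9 + w - 3*v)
J(g) = 1/(8 + g)
z(n(-5, r), -188) + J(159) = (9 - 7 - 3*(-188)) + 1/(8 + 159) = (9 - 7 + 564) + 1/167 = 566 + 1/167 = 94523/167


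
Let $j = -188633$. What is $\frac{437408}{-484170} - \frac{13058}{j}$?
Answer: $- \frac{38093645702}{45665219805} \approx -0.83419$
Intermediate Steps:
$\frac{437408}{-484170} - \frac{13058}{j} = \frac{437408}{-484170} - \frac{13058}{-188633} = 437408 \left(- \frac{1}{484170}\right) - - \frac{13058}{188633} = - \frac{218704}{242085} + \frac{13058}{188633} = - \frac{38093645702}{45665219805}$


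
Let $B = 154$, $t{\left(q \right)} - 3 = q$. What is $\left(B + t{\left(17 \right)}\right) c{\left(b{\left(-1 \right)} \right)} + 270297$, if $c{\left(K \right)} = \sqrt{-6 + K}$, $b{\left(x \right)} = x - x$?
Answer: $270297 + 174 i \sqrt{6} \approx 2.703 \cdot 10^{5} + 426.21 i$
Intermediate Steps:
$t{\left(q \right)} = 3 + q$
$b{\left(x \right)} = 0$
$\left(B + t{\left(17 \right)}\right) c{\left(b{\left(-1 \right)} \right)} + 270297 = \left(154 + \left(3 + 17\right)\right) \sqrt{-6 + 0} + 270297 = \left(154 + 20\right) \sqrt{-6} + 270297 = 174 i \sqrt{6} + 270297 = 270297 + 174 i \sqrt{6}$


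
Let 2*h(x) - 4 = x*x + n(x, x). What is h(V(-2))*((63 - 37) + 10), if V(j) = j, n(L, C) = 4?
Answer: 216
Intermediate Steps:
h(x) = 4 + x**2/2 (h(x) = 2 + (x*x + 4)/2 = 2 + (x**2 + 4)/2 = 2 + (4 + x**2)/2 = 2 + (2 + x**2/2) = 4 + x**2/2)
h(V(-2))*((63 - 37) + 10) = (4 + (1/2)*(-2)**2)*((63 - 37) + 10) = (4 + (1/2)*4)*(26 + 10) = (4 + 2)*36 = 6*36 = 216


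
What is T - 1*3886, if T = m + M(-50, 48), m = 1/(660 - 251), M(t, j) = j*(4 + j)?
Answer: -568509/409 ≈ -1390.0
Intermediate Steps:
m = 1/409 ≈ 0.0024450
T = 1020865/409 (T = 1/409 + 48*(4 + 48) = 1/409 + 48*52 = 1/409 + 2496 = 1020865/409 ≈ 2496.0)
T - 1*3886 = 1020865/409 - 1*3886 = 1020865/409 - 3886 = -568509/409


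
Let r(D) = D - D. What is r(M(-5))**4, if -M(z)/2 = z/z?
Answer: 0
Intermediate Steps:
M(z) = -2 (M(z) = -2*z/z = -2*1 = -2)
r(D) = 0
r(M(-5))**4 = 0**4 = 0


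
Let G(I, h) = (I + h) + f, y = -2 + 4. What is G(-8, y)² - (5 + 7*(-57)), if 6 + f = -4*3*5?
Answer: 5578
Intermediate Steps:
f = -66 (f = -6 - 4*3*5 = -6 - 12*5 = -6 - 60 = -66)
y = 2
G(I, h) = -66 + I + h (G(I, h) = (I + h) - 66 = -66 + I + h)
G(-8, y)² - (5 + 7*(-57)) = (-66 - 8 + 2)² - (5 + 7*(-57)) = (-72)² - (5 - 399) = 5184 - 1*(-394) = 5184 + 394 = 5578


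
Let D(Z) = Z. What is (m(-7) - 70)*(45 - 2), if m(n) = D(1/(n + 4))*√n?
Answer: -3010 - 43*I*√7/3 ≈ -3010.0 - 37.922*I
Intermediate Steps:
m(n) = √n/(4 + n) (m(n) = √n/(n + 4) = √n/(4 + n))
(m(-7) - 70)*(45 - 2) = (√(-7)/(4 - 7) - 70)*(45 - 2) = ((I*√7)/(-3) - 70)*43 = ((I*√7)*(-⅓) - 70)*43 = (-I*√7/3 - 70)*43 = (-70 - I*√7/3)*43 = -3010 - 43*I*√7/3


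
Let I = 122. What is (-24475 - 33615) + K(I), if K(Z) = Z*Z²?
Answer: 1757758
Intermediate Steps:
K(Z) = Z³
(-24475 - 33615) + K(I) = (-24475 - 33615) + 122³ = -58090 + 1815848 = 1757758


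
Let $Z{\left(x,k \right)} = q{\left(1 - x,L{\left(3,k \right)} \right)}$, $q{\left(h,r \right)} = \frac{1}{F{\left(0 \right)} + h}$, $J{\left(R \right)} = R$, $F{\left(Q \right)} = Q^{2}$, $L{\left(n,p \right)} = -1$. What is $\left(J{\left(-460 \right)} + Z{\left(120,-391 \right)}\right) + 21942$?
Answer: $\frac{2556357}{119} \approx 21482.0$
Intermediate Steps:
$q{\left(h,r \right)} = \frac{1}{h}$ ($q{\left(h,r \right)} = \frac{1}{0^{2} + h} = \frac{1}{0 + h} = \frac{1}{h}$)
$Z{\left(x,k \right)} = \frac{1}{1 - x}$
$\left(J{\left(-460 \right)} + Z{\left(120,-391 \right)}\right) + 21942 = \left(-460 - \frac{1}{-1 + 120}\right) + 21942 = \left(-460 - \frac{1}{119}\right) + 21942 = - \frac{54741}{119} + 21942 = \frac{2556357}{119}$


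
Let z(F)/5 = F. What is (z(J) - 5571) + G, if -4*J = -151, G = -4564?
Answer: -39785/4 ≈ -9946.3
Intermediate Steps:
J = 151/4 (J = -¼*(-151) = 151/4 ≈ 37.750)
z(F) = 5*F
(z(J) - 5571) + G = (5*(151/4) - 5571) - 4564 = (755/4 - 5571) - 4564 = -21529/4 - 4564 = -39785/4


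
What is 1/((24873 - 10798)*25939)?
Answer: 1/365091425 ≈ 2.7390e-9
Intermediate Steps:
1/((24873 - 10798)*25939) = (1/25939)/14075 = (1/14075)*(1/25939) = 1/365091425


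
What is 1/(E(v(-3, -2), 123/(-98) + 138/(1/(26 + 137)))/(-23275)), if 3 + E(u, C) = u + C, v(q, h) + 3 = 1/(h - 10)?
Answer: -720300/695903 ≈ -1.0351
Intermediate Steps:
v(q, h) = -3 + 1/(-10 + h) (v(q, h) = -3 + 1/(h - 10) = -3 + 1/(-10 + h))
E(u, C) = -3 + C + u (E(u, C) = -3 + (u + C) = -3 + (C + u) = -3 + C + u)
1/(E(v(-3, -2), 123/(-98) + 138/(1/(26 + 137)))/(-23275)) = 1/((-3 + (123/(-98) + 138/(1/(26 + 137))) + (31 - 3*(-2))/(-10 - 2))/(-23275)) = 1/((-3 + (123*(-1/98) + 138/(1/163)) + (31 + 6)/(-12))*(-1/23275)) = 1/((-3 + (-123/98 + 138/(1/163)) - 1/12*37)*(-1/23275)) = 1/((-3 + (-123/98 + 138*163) - 37/12)*(-1/23275)) = 1/((-3 + (-123/98 + 22494) - 37/12)*(-1/23275)) = 1/((-3 + 2204289/98 - 37/12)*(-1/23275)) = 1/((13222157/588)*(-1/23275)) = 1/(-695903/720300) = -720300/695903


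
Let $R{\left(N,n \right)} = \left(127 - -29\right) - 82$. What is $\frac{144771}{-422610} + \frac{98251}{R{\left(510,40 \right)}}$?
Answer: $\frac{3459261838}{2606095} \approx 1327.4$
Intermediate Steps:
$R{\left(N,n \right)} = 74$ ($R{\left(N,n \right)} = \left(127 + 29\right) - 82 = 156 - 82 = 74$)
$\frac{144771}{-422610} + \frac{98251}{R{\left(510,40 \right)}} = \frac{144771}{-422610} + \frac{98251}{74} = 144771 \left(- \frac{1}{422610}\right) + 98251 \cdot \frac{1}{74} = - \frac{48257}{140870} + \frac{98251}{74} = \frac{3459261838}{2606095}$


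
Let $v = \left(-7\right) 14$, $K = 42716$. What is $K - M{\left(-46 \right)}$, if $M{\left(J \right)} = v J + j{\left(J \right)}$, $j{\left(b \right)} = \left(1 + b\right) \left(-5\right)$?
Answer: $37983$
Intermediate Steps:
$v = -98$
$j{\left(b \right)} = -5 - 5 b$
$M{\left(J \right)} = -5 - 103 J$ ($M{\left(J \right)} = - 98 J - \left(5 + 5 J\right) = -5 - 103 J$)
$K - M{\left(-46 \right)} = 42716 - \left(-5 - -4738\right) = 42716 - \left(-5 + 4738\right) = 42716 - 4733 = 37983$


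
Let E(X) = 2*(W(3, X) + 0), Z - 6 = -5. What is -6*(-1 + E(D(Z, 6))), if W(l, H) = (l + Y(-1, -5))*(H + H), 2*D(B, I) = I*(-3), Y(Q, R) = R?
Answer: -426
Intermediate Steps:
Z = 1 (Z = 6 - 5 = 1)
D(B, I) = -3*I/2 (D(B, I) = (I*(-3))/2 = (-3*I)/2 = -3*I/2)
W(l, H) = 2*H*(-5 + l) (W(l, H) = (l - 5)*(H + H) = (-5 + l)*(2*H) = 2*H*(-5 + l))
E(X) = -8*X (E(X) = 2*(2*X*(-5 + 3) + 0) = 2*(2*X*(-2) + 0) = 2*(-4*X + 0) = 2*(-4*X) = -8*X)
-6*(-1 + E(D(Z, 6))) = -6*(-1 - (-12)*6) = -6*(-1 - 8*(-9)) = -6*(-1 + 72) = -6*71 = -426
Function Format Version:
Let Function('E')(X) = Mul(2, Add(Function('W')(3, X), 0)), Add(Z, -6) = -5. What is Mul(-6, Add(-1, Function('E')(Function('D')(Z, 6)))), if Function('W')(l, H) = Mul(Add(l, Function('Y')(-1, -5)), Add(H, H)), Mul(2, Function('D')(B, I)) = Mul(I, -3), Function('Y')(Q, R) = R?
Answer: -426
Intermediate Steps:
Z = 1 (Z = Add(6, -5) = 1)
Function('D')(B, I) = Mul(Rational(-3, 2), I) (Function('D')(B, I) = Mul(Rational(1, 2), Mul(I, -3)) = Mul(Rational(1, 2), Mul(-3, I)) = Mul(Rational(-3, 2), I))
Function('W')(l, H) = Mul(2, H, Add(-5, l)) (Function('W')(l, H) = Mul(Add(l, -5), Add(H, H)) = Mul(Add(-5, l), Mul(2, H)) = Mul(2, H, Add(-5, l)))
Function('E')(X) = Mul(-8, X) (Function('E')(X) = Mul(2, Add(Mul(2, X, Add(-5, 3)), 0)) = Mul(2, Add(Mul(2, X, -2), 0)) = Mul(2, Add(Mul(-4, X), 0)) = Mul(2, Mul(-4, X)) = Mul(-8, X))
Mul(-6, Add(-1, Function('E')(Function('D')(Z, 6)))) = Mul(-6, Add(-1, Mul(-8, Mul(Rational(-3, 2), 6)))) = Mul(-6, Add(-1, Mul(-8, -9))) = Mul(-6, Add(-1, 72)) = Mul(-6, 71) = -426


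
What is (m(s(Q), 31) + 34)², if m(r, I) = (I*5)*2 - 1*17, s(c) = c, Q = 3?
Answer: 106929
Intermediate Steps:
m(r, I) = -17 + 10*I (m(r, I) = (5*I)*2 - 17 = 10*I - 17 = -17 + 10*I)
(m(s(Q), 31) + 34)² = ((-17 + 10*31) + 34)² = ((-17 + 310) + 34)² = (293 + 34)² = 327² = 106929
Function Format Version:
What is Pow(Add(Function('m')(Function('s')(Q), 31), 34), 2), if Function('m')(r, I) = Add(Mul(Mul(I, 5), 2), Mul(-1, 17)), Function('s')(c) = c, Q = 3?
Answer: 106929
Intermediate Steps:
Function('m')(r, I) = Add(-17, Mul(10, I)) (Function('m')(r, I) = Add(Mul(Mul(5, I), 2), -17) = Add(Mul(10, I), -17) = Add(-17, Mul(10, I)))
Pow(Add(Function('m')(Function('s')(Q), 31), 34), 2) = Pow(Add(Add(-17, Mul(10, 31)), 34), 2) = Pow(Add(Add(-17, 310), 34), 2) = Pow(Add(293, 34), 2) = Pow(327, 2) = 106929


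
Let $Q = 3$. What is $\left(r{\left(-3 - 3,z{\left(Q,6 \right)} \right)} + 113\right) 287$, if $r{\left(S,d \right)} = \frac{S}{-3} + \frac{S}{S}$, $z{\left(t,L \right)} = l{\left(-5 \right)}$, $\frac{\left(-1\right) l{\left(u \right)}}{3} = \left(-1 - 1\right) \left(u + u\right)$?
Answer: $33292$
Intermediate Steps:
$l{\left(u \right)} = 12 u$ ($l{\left(u \right)} = - 3 \left(-1 - 1\right) \left(u + u\right) = - 3 \left(- 2 \cdot 2 u\right) = - 3 \left(- 4 u\right) = 12 u$)
$z{\left(t,L \right)} = -60$ ($z{\left(t,L \right)} = 12 \left(-5\right) = -60$)
$r{\left(S,d \right)} = 1 - \frac{S}{3}$ ($r{\left(S,d \right)} = S \left(- \frac{1}{3}\right) + 1 = - \frac{S}{3} + 1 = 1 - \frac{S}{3}$)
$\left(r{\left(-3 - 3,z{\left(Q,6 \right)} \right)} + 113\right) 287 = \left(\left(1 - \frac{-3 - 3}{3}\right) + 113\right) 287 = \left(\left(1 - -2\right) + 113\right) 287 = \left(\left(1 + 2\right) + 113\right) 287 = \left(3 + 113\right) 287 = 116 \cdot 287 = 33292$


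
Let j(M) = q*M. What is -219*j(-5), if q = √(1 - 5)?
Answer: 2190*I ≈ 2190.0*I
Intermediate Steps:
q = 2*I (q = √(-4) = 2*I ≈ 2.0*I)
j(M) = 2*I*M (j(M) = (2*I)*M = 2*I*M)
-219*j(-5) = -438*I*(-5) = -(-2190)*I = 2190*I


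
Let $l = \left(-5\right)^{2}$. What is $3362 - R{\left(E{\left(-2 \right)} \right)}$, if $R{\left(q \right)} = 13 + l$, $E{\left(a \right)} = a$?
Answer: $3324$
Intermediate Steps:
$l = 25$
$R{\left(q \right)} = 38$ ($R{\left(q \right)} = 13 + 25 = 38$)
$3362 - R{\left(E{\left(-2 \right)} \right)} = 3362 - 38 = 3324$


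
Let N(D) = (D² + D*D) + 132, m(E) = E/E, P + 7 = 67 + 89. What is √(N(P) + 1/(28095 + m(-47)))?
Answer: √549288769335/3512 ≈ 211.03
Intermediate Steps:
P = 149 (P = -7 + (67 + 89) = -7 + 156 = 149)
m(E) = 1
N(D) = 132 + 2*D² (N(D) = (D² + D²) + 132 = 2*D² + 132 = 132 + 2*D²)
√(N(P) + 1/(28095 + m(-47))) = √((132 + 2*149²) + 1/(28095 + 1)) = √((132 + 2*22201) + 1/28096) = √((132 + 44402) + 1/28096) = √(44534 + 1/28096) = √(1251227265/28096) = √549288769335/3512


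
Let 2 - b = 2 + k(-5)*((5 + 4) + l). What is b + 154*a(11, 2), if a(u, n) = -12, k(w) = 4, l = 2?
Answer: -1892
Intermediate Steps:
b = -44 (b = 2 - (2 + 4*((5 + 4) + 2)) = 2 - (2 + 4*(9 + 2)) = 2 - (2 + 4*11) = 2 - (2 + 44) = 2 - 1*46 = 2 - 46 = -44)
b + 154*a(11, 2) = -44 + 154*(-12) = -44 - 1848 = -1892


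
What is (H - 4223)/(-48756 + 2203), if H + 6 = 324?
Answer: 3905/46553 ≈ 0.083883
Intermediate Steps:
H = 318 (H = -6 + 324 = 318)
(H - 4223)/(-48756 + 2203) = (318 - 4223)/(-48756 + 2203) = -3905/(-46553) = -3905*(-1/46553) = 3905/46553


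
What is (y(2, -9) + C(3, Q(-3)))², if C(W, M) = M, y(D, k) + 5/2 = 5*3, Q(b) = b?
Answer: 361/4 ≈ 90.250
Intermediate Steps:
y(D, k) = 25/2 (y(D, k) = -5/2 + 5*3 = -5/2 + 15 = 25/2)
(y(2, -9) + C(3, Q(-3)))² = (25/2 - 3)² = (19/2)² = 361/4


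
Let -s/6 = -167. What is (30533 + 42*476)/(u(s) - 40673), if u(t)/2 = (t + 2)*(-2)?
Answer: -50525/44689 ≈ -1.1306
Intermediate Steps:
s = 1002 (s = -6*(-167) = 1002)
u(t) = -8 - 4*t (u(t) = 2*((t + 2)*(-2)) = 2*((2 + t)*(-2)) = 2*(-4 - 2*t) = -8 - 4*t)
(30533 + 42*476)/(u(s) - 40673) = (30533 + 42*476)/((-8 - 4*1002) - 40673) = (30533 + 19992)/((-8 - 4008) - 40673) = 50525/(-4016 - 40673) = 50525/(-44689) = 50525*(-1/44689) = -50525/44689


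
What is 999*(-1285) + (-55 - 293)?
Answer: -1284063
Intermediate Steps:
999*(-1285) + (-55 - 293) = -1283715 - 348 = -1284063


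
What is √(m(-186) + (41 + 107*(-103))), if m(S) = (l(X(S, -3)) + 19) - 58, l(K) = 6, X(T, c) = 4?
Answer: I*√11013 ≈ 104.94*I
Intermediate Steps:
m(S) = -33 (m(S) = (6 + 19) - 58 = 25 - 58 = -33)
√(m(-186) + (41 + 107*(-103))) = √(-33 + (41 + 107*(-103))) = √(-33 + (41 - 11021)) = √(-33 - 10980) = √(-11013) = I*√11013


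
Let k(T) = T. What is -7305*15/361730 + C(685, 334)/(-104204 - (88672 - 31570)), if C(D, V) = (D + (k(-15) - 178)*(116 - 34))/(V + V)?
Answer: -1180149315267/3897727854584 ≈ -0.30278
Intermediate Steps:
C(D, V) = (-15826 + D)/(2*V) (C(D, V) = (D + (-15 - 178)*(116 - 34))/(V + V) = (D - 193*82)/((2*V)) = (D - 15826)*(1/(2*V)) = (-15826 + D)*(1/(2*V)) = (-15826 + D)/(2*V))
-7305*15/361730 + C(685, 334)/(-104204 - (88672 - 31570)) = -7305*15/361730 + ((1/2)*(-15826 + 685)/334)/(-104204 - (88672 - 31570)) = -109575*1/361730 + ((1/2)*(1/334)*(-15141))/(-104204 - 1*57102) = -21915/72346 - 15141/(668*(-104204 - 57102)) = -21915/72346 - 15141/668/(-161306) = -21915/72346 - 15141/668*(-1/161306) = -21915/72346 + 15141/107752408 = -1180149315267/3897727854584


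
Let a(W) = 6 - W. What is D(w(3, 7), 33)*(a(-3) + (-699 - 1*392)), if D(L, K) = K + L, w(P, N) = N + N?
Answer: -50854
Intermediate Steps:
w(P, N) = 2*N
D(w(3, 7), 33)*(a(-3) + (-699 - 1*392)) = (33 + 2*7)*((6 - 1*(-3)) + (-699 - 1*392)) = (33 + 14)*((6 + 3) + (-699 - 392)) = 47*(9 - 1091) = 47*(-1082) = -50854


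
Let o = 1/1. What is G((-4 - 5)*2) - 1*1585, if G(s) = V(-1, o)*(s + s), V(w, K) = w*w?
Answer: -1621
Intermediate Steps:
o = 1
V(w, K) = w**2
G(s) = 2*s (G(s) = (-1)**2*(s + s) = 1*(2*s) = 2*s)
G((-4 - 5)*2) - 1*1585 = 2*((-4 - 5)*2) - 1*1585 = 2*(-9*2) - 1585 = 2*(-18) - 1585 = -36 - 1585 = -1621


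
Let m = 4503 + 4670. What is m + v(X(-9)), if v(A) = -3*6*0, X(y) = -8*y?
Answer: 9173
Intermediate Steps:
m = 9173
v(A) = 0 (v(A) = -18*0 = 0)
m + v(X(-9)) = 9173 + 0 = 9173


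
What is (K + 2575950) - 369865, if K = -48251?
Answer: 2157834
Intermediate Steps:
(K + 2575950) - 369865 = (-48251 + 2575950) - 369865 = 2527699 - 369865 = 2157834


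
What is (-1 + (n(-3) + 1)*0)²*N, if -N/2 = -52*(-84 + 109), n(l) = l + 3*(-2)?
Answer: 2600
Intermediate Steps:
n(l) = -6 + l (n(l) = l - 6 = -6 + l)
N = 2600 (N = -(-104)*(-84 + 109) = -(-104)*25 = -2*(-1300) = 2600)
(-1 + (n(-3) + 1)*0)²*N = (-1 + ((-6 - 3) + 1)*0)²*2600 = (-1 + (-9 + 1)*0)²*2600 = (-1 - 8*0)²*2600 = (-1 + 0)²*2600 = (-1)²*2600 = 1*2600 = 2600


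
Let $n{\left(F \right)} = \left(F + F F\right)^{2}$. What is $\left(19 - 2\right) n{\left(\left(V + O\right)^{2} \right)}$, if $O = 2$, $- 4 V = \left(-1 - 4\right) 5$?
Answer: $\frac{24616666213425}{65536} \approx 3.7562 \cdot 10^{8}$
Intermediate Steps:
$V = \frac{25}{4}$ ($V = - \frac{\left(-1 - 4\right) 5}{4} = - \frac{\left(-5\right) 5}{4} = \left(- \frac{1}{4}\right) \left(-25\right) = \frac{25}{4} \approx 6.25$)
$n{\left(F \right)} = \left(F + F^{2}\right)^{2}$
$\left(19 - 2\right) n{\left(\left(V + O\right)^{2} \right)} = \left(19 - 2\right) \left(\left(\frac{25}{4} + 2\right)^{2}\right)^{2} \left(1 + \left(\frac{25}{4} + 2\right)^{2}\right)^{2} = 17 \left(\left(\frac{33}{4}\right)^{2}\right)^{2} \left(1 + \left(\frac{33}{4}\right)^{2}\right)^{2} = 17 \left(\frac{1089}{16}\right)^{2} \left(1 + \frac{1089}{16}\right)^{2} = 17 \frac{1185921 \left(\frac{1105}{16}\right)^{2}}{256} = 17 \cdot \frac{1185921}{256} \cdot \frac{1221025}{256} = 17 \cdot \frac{1448039189025}{65536} = \frac{24616666213425}{65536}$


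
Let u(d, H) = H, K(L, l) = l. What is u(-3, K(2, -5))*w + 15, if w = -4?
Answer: 35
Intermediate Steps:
u(-3, K(2, -5))*w + 15 = -5*(-4) + 15 = 20 + 15 = 35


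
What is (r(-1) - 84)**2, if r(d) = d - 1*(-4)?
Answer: 6561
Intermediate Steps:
r(d) = 4 + d (r(d) = d + 4 = 4 + d)
(r(-1) - 84)**2 = ((4 - 1) - 84)**2 = (3 - 84)**2 = (-81)**2 = 6561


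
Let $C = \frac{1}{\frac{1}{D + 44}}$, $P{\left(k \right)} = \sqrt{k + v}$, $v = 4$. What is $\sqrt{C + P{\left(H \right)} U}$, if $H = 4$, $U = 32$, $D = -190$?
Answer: $\sqrt{-146 + 64 \sqrt{2}} \approx 7.4492 i$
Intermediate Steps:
$P{\left(k \right)} = \sqrt{4 + k}$ ($P{\left(k \right)} = \sqrt{k + 4} = \sqrt{4 + k}$)
$C = -146$ ($C = \frac{1}{\frac{1}{-190 + 44}} = \frac{1}{\frac{1}{-146}} = \frac{1}{- \frac{1}{146}} = -146$)
$\sqrt{C + P{\left(H \right)} U} = \sqrt{-146 + \sqrt{4 + 4} \cdot 32} = \sqrt{-146 + \sqrt{8} \cdot 32} = \sqrt{-146 + 2 \sqrt{2} \cdot 32} = \sqrt{-146 + 64 \sqrt{2}}$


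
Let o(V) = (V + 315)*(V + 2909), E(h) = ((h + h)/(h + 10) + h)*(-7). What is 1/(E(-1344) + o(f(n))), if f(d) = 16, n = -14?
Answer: 667/652038453 ≈ 1.0229e-6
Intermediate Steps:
E(h) = -7*h - 14*h/(10 + h) (E(h) = ((2*h)/(10 + h) + h)*(-7) = (2*h/(10 + h) + h)*(-7) = (h + 2*h/(10 + h))*(-7) = -7*h - 14*h/(10 + h))
o(V) = (315 + V)*(2909 + V)
1/(E(-1344) + o(f(n))) = 1/(-7*(-1344)*(12 - 1344)/(10 - 1344) + (916335 + 16² + 3224*16)) = 1/(-7*(-1344)*(-1332)/(-1334) + (916335 + 256 + 51584)) = 1/(-7*(-1344)*(-1/1334)*(-1332) + 968175) = 1/(6265728/667 + 968175) = 1/(652038453/667) = 667/652038453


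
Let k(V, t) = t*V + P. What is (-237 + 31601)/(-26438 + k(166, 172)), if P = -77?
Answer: 31364/2037 ≈ 15.397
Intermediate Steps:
k(V, t) = -77 + V*t (k(V, t) = t*V - 77 = V*t - 77 = -77 + V*t)
(-237 + 31601)/(-26438 + k(166, 172)) = (-237 + 31601)/(-26438 + (-77 + 166*172)) = 31364/(-26438 + (-77 + 28552)) = 31364/(-26438 + 28475) = 31364/2037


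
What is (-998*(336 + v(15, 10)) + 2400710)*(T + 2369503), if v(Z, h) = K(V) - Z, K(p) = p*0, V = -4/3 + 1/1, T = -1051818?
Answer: 2741248625120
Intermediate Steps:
V = -1/3 (V = -4*1/3 + 1*1 = -4/3 + 1 = -1/3 ≈ -0.33333)
K(p) = 0
v(Z, h) = -Z (v(Z, h) = 0 - Z = -Z)
(-998*(336 + v(15, 10)) + 2400710)*(T + 2369503) = (-998*(336 - 1*15) + 2400710)*(-1051818 + 2369503) = (-998*(336 - 15) + 2400710)*1317685 = (-998*321 + 2400710)*1317685 = (-320358 + 2400710)*1317685 = 2080352*1317685 = 2741248625120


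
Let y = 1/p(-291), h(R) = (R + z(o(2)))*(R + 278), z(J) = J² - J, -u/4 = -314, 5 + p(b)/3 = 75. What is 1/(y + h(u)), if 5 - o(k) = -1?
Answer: 210/414272041 ≈ 5.0691e-7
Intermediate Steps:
o(k) = 6 (o(k) = 5 - 1*(-1) = 5 + 1 = 6)
p(b) = 210 (p(b) = -15 + 3*75 = -15 + 225 = 210)
u = 1256 (u = -4*(-314) = 1256)
h(R) = (30 + R)*(278 + R) (h(R) = (R + 6*(-1 + 6))*(R + 278) = (R + 6*5)*(278 + R) = (R + 30)*(278 + R) = (30 + R)*(278 + R))
y = 1/210 ≈ 0.0047619
1/(y + h(u)) = 1/(1/210 + (8340 + 1256² + 308*1256)) = 1/(1/210 + (8340 + 1577536 + 386848)) = 1/(1/210 + 1972724) = 1/(414272041/210) = 210/414272041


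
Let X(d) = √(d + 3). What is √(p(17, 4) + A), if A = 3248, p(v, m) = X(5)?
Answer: √(3248 + 2*√2) ≈ 57.016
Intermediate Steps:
X(d) = √(3 + d)
p(v, m) = 2*√2 (p(v, m) = √(3 + 5) = √8 = 2*√2)
√(p(17, 4) + A) = √(2*√2 + 3248) = √(3248 + 2*√2)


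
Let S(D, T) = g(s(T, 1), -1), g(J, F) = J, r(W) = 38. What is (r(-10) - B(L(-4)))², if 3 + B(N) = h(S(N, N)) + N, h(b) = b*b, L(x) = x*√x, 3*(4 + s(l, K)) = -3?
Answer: 192 + 256*I ≈ 192.0 + 256.0*I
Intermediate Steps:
s(l, K) = -5 (s(l, K) = -4 + (⅓)*(-3) = -4 - 1 = -5)
S(D, T) = -5
L(x) = x^(3/2)
h(b) = b²
B(N) = 22 + N (B(N) = -3 + ((-5)² + N) = -3 + (25 + N) = 22 + N)
(r(-10) - B(L(-4)))² = (38 - (22 + (-4)^(3/2)))² = (38 - (22 - 8*I))² = (38 + (-22 + 8*I))² = (16 + 8*I)²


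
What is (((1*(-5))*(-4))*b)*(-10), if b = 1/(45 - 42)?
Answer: -200/3 ≈ -66.667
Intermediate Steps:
b = ⅓ (b = 1/3 = ⅓ ≈ 0.33333)
(((1*(-5))*(-4))*b)*(-10) = (((1*(-5))*(-4))*(⅓))*(-10) = (-5*(-4)*(⅓))*(-10) = (20*(⅓))*(-10) = (20/3)*(-10) = -200/3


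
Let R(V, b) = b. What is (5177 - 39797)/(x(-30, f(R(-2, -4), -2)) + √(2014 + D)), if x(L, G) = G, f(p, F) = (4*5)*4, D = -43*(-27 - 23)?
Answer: -692400/559 + 17310*√1041/559 ≈ -239.54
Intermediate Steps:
D = 2150 (D = -43*(-50) = 2150)
f(p, F) = 80 (f(p, F) = 20*4 = 80)
(5177 - 39797)/(x(-30, f(R(-2, -4), -2)) + √(2014 + D)) = (5177 - 39797)/(80 + √(2014 + 2150)) = -34620/(80 + √4164) = -34620/(80 + 2*√1041)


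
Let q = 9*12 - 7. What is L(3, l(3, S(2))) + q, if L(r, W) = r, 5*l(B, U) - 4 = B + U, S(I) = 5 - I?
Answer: 104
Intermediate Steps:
l(B, U) = ⅘ + B/5 + U/5 (l(B, U) = ⅘ + (B + U)/5 = ⅘ + (B/5 + U/5) = ⅘ + B/5 + U/5)
q = 101 (q = 108 - 7 = 101)
L(3, l(3, S(2))) + q = 3 + 101 = 104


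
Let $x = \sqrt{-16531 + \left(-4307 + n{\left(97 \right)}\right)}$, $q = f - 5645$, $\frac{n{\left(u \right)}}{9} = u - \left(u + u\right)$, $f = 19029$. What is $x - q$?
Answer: $-13384 + i \sqrt{21711} \approx -13384.0 + 147.35 i$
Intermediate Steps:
$n{\left(u \right)} = - 9 u$ ($n{\left(u \right)} = 9 \left(u - \left(u + u\right)\right) = 9 \left(u - 2 u\right) = 9 \left(- u\right) = - 9 u$)
$q = 13384$ ($q = 19029 - 5645 = 13384$)
$x = i \sqrt{21711}$ ($x = \sqrt{-16531 - 5180} = \sqrt{-21711} = i \sqrt{21711} \approx 147.35 i$)
$x - q = i \sqrt{21711} - 13384 = -13384 + i \sqrt{21711}$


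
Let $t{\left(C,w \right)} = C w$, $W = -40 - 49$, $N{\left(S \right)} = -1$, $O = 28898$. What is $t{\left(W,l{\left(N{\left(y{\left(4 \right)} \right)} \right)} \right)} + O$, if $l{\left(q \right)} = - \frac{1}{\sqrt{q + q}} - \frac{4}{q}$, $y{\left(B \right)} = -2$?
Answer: $28542 - \frac{89 i \sqrt{2}}{2} \approx 28542.0 - 62.932 i$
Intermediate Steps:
$l{\left(q \right)} = - \frac{4}{q} - \frac{\sqrt{2}}{2 \sqrt{q}}$ ($l{\left(q \right)} = - \frac{1}{\sqrt{2 q}} - \frac{4}{q} = - \frac{1}{\sqrt{2} \sqrt{q}} - \frac{4}{q} = - \frac{\sqrt{2}}{2 \sqrt{q}} - \frac{4}{q} = - \frac{4}{q} - \frac{\sqrt{2}}{2 \sqrt{q}}$)
$W = -89$
$t{\left(W,l{\left(N{\left(y{\left(4 \right)} \right)} \right)} \right)} + O = - 89 \left(- \frac{4}{-1} - \frac{\sqrt{2}}{2 i}\right) + 28898 = - 89 \left(\left(-4\right) \left(-1\right) - \frac{\sqrt{2} \left(- i\right)}{2}\right) + 28898 = - 89 \left(4 + \frac{i \sqrt{2}}{2}\right) + 28898 = \left(-356 - \frac{89 i \sqrt{2}}{2}\right) + 28898 = 28542 - \frac{89 i \sqrt{2}}{2}$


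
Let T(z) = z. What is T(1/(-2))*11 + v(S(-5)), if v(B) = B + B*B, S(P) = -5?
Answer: 29/2 ≈ 14.500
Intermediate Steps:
v(B) = B + B²
T(1/(-2))*11 + v(S(-5)) = 11/(-2) - 5*(1 - 5) = -½*11 - 5*(-4) = -11/2 + 20 = 29/2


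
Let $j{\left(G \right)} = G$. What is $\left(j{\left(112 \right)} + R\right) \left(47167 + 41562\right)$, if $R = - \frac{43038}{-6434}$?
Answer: $\frac{33878772967}{3217} \approx 1.0531 \cdot 10^{7}$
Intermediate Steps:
$R = \frac{21519}{3217}$ ($R = \left(-43038\right) \left(- \frac{1}{6434}\right) = \frac{21519}{3217} \approx 6.6891$)
$\left(j{\left(112 \right)} + R\right) \left(47167 + 41562\right) = \left(112 + \frac{21519}{3217}\right) \left(47167 + 41562\right) = \frac{381823}{3217} \cdot 88729 = \frac{33878772967}{3217}$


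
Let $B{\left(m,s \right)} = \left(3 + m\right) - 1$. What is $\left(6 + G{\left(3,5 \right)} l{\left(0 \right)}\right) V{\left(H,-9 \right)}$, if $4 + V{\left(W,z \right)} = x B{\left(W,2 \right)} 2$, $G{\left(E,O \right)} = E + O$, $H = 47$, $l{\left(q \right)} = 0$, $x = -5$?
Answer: $-2964$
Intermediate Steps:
$B{\left(m,s \right)} = 2 + m$
$V{\left(W,z \right)} = -24 - 10 W$ ($V{\left(W,z \right)} = -4 + - 5 \left(2 + W\right) 2 = -4 + \left(-10 - 5 W\right) 2 = -4 - \left(20 + 10 W\right) = -24 - 10 W$)
$\left(6 + G{\left(3,5 \right)} l{\left(0 \right)}\right) V{\left(H,-9 \right)} = \left(6 + \left(3 + 5\right) 0\right) \left(-24 - 470\right) = \left(6 + 8 \cdot 0\right) \left(-24 - 470\right) = \left(6 + 0\right) \left(-494\right) = 6 \left(-494\right) = -2964$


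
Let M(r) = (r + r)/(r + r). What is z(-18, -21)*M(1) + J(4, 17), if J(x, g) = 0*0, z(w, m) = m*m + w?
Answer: 423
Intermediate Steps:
z(w, m) = w + m² (z(w, m) = m² + w = w + m²)
J(x, g) = 0
M(r) = 1 (M(r) = (2*r)/((2*r)) = (2*r)*(1/(2*r)) = 1)
z(-18, -21)*M(1) + J(4, 17) = (-18 + (-21)²)*1 + 0 = (-18 + 441)*1 + 0 = 423*1 + 0 = 423 + 0 = 423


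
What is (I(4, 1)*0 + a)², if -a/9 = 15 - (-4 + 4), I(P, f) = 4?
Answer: 18225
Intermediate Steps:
a = -135 (a = -9*(15 - (-4 + 4)) = -9*(15 - 1*0) = -9*(15 + 0) = -9*15 = -135)
(I(4, 1)*0 + a)² = (4*0 - 135)² = (0 - 135)² = (-135)² = 18225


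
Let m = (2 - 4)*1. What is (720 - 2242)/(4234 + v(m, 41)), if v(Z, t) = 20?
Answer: -761/2127 ≈ -0.35778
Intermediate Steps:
m = -2 (m = -2*1 = -2)
(720 - 2242)/(4234 + v(m, 41)) = (720 - 2242)/(4234 + 20) = -1522/4254 = -1522*1/4254 = -761/2127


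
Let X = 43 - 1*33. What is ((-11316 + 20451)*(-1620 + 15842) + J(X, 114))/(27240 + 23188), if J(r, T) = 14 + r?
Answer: 64958997/25214 ≈ 2576.3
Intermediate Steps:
X = 10 (X = 43 - 33 = 10)
((-11316 + 20451)*(-1620 + 15842) + J(X, 114))/(27240 + 23188) = ((-11316 + 20451)*(-1620 + 15842) + (14 + 10))/(27240 + 23188) = (9135*14222 + 24)/50428 = (129917970 + 24)*(1/50428) = 129917994*(1/50428) = 64958997/25214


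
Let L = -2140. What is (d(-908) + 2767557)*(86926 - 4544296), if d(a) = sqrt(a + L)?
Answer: -12336025545090 - 8914740*I*sqrt(762) ≈ -1.2336e+13 - 2.4609e+8*I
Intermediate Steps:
d(a) = sqrt(-2140 + a) (d(a) = sqrt(a - 2140) = sqrt(-2140 + a))
(d(-908) + 2767557)*(86926 - 4544296) = (sqrt(-2140 - 908) + 2767557)*(86926 - 4544296) = (sqrt(-3048) + 2767557)*(-4457370) = (2*I*sqrt(762) + 2767557)*(-4457370) = (2767557 + 2*I*sqrt(762))*(-4457370) = -12336025545090 - 8914740*I*sqrt(762)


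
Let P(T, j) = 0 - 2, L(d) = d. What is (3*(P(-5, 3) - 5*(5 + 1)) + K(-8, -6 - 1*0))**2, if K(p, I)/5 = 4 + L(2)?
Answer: 4356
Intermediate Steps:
P(T, j) = -2
K(p, I) = 30 (K(p, I) = 5*(4 + 2) = 5*6 = 30)
(3*(P(-5, 3) - 5*(5 + 1)) + K(-8, -6 - 1*0))**2 = (3*(-2 - 5*(5 + 1)) + 30)**2 = (3*(-2 - 5*6) + 30)**2 = (3*(-2 - 30) + 30)**2 = (3*(-32) + 30)**2 = (-96 + 30)**2 = (-66)**2 = 4356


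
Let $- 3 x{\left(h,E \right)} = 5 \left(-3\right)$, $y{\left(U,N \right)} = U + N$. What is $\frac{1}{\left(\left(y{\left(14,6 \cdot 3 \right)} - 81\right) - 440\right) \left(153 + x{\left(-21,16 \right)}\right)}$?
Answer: $- \frac{1}{77262} \approx -1.2943 \cdot 10^{-5}$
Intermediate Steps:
$y{\left(U,N \right)} = N + U$
$x{\left(h,E \right)} = 5$ ($x{\left(h,E \right)} = - \frac{5 \left(-3\right)}{3} = \left(- \frac{1}{3}\right) \left(-15\right) = 5$)
$\frac{1}{\left(\left(y{\left(14,6 \cdot 3 \right)} - 81\right) - 440\right) \left(153 + x{\left(-21,16 \right)}\right)} = \frac{1}{\left(\left(\left(6 \cdot 3 + 14\right) - 81\right) - 440\right) \left(153 + 5\right)} = \frac{1}{\left(\left(\left(18 + 14\right) - 81\right) - 440\right) 158} = \frac{1}{\left(\left(32 - 81\right) - 440\right) 158} = \frac{1}{\left(-49 - 440\right) 158} = \frac{1}{\left(-489\right) 158} = \frac{1}{-77262} = - \frac{1}{77262}$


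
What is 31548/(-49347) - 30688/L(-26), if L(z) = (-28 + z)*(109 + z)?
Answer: 76275700/12287403 ≈ 6.2076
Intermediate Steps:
31548/(-49347) - 30688/L(-26) = 31548/(-49347) - 30688/(-3052 + (-26)**2 + 81*(-26)) = 31548*(-1/49347) - 30688/(-3052 + 676 - 2106) = -10516/16449 - 30688/(-4482) = -10516/16449 - 30688*(-1/4482) = -10516/16449 + 15344/2241 = 76275700/12287403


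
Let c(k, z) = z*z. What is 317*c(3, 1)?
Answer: 317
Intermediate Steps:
c(k, z) = z**2
317*c(3, 1) = 317*1**2 = 317*1 = 317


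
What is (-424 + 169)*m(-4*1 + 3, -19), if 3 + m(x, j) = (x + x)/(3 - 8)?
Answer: 663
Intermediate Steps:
m(x, j) = -3 - 2*x/5 (m(x, j) = -3 + (x + x)/(3 - 8) = -3 + (2*x)/(-5) = -3 + (2*x)*(-⅕) = -3 - 2*x/5)
(-424 + 169)*m(-4*1 + 3, -19) = (-424 + 169)*(-3 - 2*(-4*1 + 3)/5) = -255*(-3 - 2*(-4 + 3)/5) = -255*(-3 - ⅖*(-1)) = -255*(-3 + ⅖) = -255*(-13/5) = 663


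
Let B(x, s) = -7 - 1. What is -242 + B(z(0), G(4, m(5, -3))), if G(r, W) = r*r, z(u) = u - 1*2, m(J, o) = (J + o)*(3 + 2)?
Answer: -250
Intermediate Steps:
m(J, o) = 5*J + 5*o (m(J, o) = (J + o)*5 = 5*J + 5*o)
z(u) = -2 + u (z(u) = u - 2 = -2 + u)
G(r, W) = r²
B(x, s) = -8
-242 + B(z(0), G(4, m(5, -3))) = -242 - 8 = -250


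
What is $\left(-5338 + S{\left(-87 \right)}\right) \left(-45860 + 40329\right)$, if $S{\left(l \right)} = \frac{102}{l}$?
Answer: $\frac{856397916}{29} \approx 2.9531 \cdot 10^{7}$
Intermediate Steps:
$\left(-5338 + S{\left(-87 \right)}\right) \left(-45860 + 40329\right) = \left(-5338 + \frac{102}{-87}\right) \left(-45860 + 40329\right) = \left(-5338 + 102 \left(- \frac{1}{87}\right)\right) \left(-5531\right) = \left(-5338 - \frac{34}{29}\right) \left(-5531\right) = \left(- \frac{154836}{29}\right) \left(-5531\right) = \frac{856397916}{29}$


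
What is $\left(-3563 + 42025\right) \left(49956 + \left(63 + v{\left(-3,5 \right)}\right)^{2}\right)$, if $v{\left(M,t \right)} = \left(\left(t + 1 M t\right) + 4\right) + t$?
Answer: $2069255600$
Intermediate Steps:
$v{\left(M,t \right)} = 4 + 2 t + M t$ ($v{\left(M,t \right)} = \left(\left(t + M t\right) + 4\right) + t = \left(4 + t + M t\right) + t = 4 + 2 t + M t$)
$\left(-3563 + 42025\right) \left(49956 + \left(63 + v{\left(-3,5 \right)}\right)^{2}\right) = \left(-3563 + 42025\right) \left(49956 + \left(63 + \left(4 + 2 \cdot 5 - 15\right)\right)^{2}\right) = 38462 \left(49956 + \left(63 + \left(4 + 10 - 15\right)\right)^{2}\right) = 38462 \left(49956 + \left(63 - 1\right)^{2}\right) = 38462 \left(49956 + 62^{2}\right) = 38462 \left(49956 + 3844\right) = 38462 \cdot 53800 = 2069255600$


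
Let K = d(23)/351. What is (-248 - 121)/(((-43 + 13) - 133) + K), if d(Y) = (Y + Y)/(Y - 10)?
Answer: 1683747/743723 ≈ 2.2639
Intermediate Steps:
d(Y) = 2*Y/(-10 + Y) (d(Y) = (2*Y)/(-10 + Y) = 2*Y/(-10 + Y))
K = 46/4563 (K = (2*23/(-10 + 23))/351 = (2*23/13)*(1/351) = (2*23*(1/13))*(1/351) = (46/13)*(1/351) = 46/4563 ≈ 0.010081)
(-248 - 121)/(((-43 + 13) - 133) + K) = (-248 - 121)/(((-43 + 13) - 133) + 46/4563) = -369/((-30 - 133) + 46/4563) = -369/(-163 + 46/4563) = -369/(-743723/4563) = -369*(-4563/743723) = 1683747/743723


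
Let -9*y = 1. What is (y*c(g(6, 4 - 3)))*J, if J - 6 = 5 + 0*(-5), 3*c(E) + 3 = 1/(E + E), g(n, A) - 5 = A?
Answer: 385/324 ≈ 1.1883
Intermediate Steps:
g(n, A) = 5 + A
y = -1/9 (y = -1/9*1 = -1/9 ≈ -0.11111)
c(E) = -1 + 1/(6*E) (c(E) = -1 + 1/(3*(E + E)) = -1 + 1/(3*((2*E))) = -1 + (1/(2*E))/3 = -1 + 1/(6*E))
J = 11 (J = 6 + (5 + 0*(-5)) = 6 + (5 + 0) = 6 + 5 = 11)
(y*c(g(6, 4 - 3)))*J = -(1/6 - (5 + (4 - 3)))/(9*(5 + (4 - 3)))*11 = -(1/6 - (5 + 1))/(9*(5 + 1))*11 = -(1/6 - 1*6)/(9*6)*11 = -(1/6 - 6)/54*11 = -(-35)/(54*6)*11 = -1/9*(-35/36)*11 = (35/324)*11 = 385/324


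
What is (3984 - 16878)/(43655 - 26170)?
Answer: -12894/17485 ≈ -0.73743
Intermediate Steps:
(3984 - 16878)/(43655 - 26170) = -12894/17485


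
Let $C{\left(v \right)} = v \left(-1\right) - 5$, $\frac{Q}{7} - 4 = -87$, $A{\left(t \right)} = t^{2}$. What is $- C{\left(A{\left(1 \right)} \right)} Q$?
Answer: $-3486$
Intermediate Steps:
$Q = -581$ ($Q = 28 + 7 \left(-87\right) = 28 - 609 = -581$)
$C{\left(v \right)} = -5 - v$ ($C{\left(v \right)} = - v - 5 = -5 - v$)
$- C{\left(A{\left(1 \right)} \right)} Q = - (-5 - 1^{2}) \left(-581\right) = - (-5 - 1) \left(-581\right) = \left(-1\right) \left(-6\right) \left(-581\right) = 6 \left(-581\right) = -3486$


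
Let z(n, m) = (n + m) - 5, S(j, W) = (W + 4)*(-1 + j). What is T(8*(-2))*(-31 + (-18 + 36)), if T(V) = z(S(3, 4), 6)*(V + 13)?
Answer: 663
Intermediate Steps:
S(j, W) = (-1 + j)*(4 + W) (S(j, W) = (4 + W)*(-1 + j) = (-1 + j)*(4 + W))
z(n, m) = -5 + m + n (z(n, m) = (m + n) - 5 = -5 + m + n)
T(V) = 221 + 17*V (T(V) = (-5 + 6 + (-4 - 1*4 + 4*3 + 4*3))*(V + 13) = (-5 + 6 + (-4 - 4 + 12 + 12))*(13 + V) = (-5 + 6 + 16)*(13 + V) = 17*(13 + V) = 221 + 17*V)
T(8*(-2))*(-31 + (-18 + 36)) = (221 + 17*(8*(-2)))*(-31 + (-18 + 36)) = (221 + 17*(-16))*(-31 + 18) = (221 - 272)*(-13) = -51*(-13) = 663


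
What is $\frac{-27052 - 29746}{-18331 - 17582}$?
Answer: $\frac{56798}{35913} \approx 1.5815$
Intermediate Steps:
$\frac{-27052 - 29746}{-18331 - 17582} = - \frac{56798}{-35913} = \left(-56798\right) \left(- \frac{1}{35913}\right) = \frac{56798}{35913}$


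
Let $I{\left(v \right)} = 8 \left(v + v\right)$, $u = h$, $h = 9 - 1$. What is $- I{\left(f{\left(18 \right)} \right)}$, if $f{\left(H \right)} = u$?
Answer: $-128$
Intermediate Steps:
$h = 8$
$u = 8$
$f{\left(H \right)} = 8$
$I{\left(v \right)} = 16 v$ ($I{\left(v \right)} = 8 \cdot 2 v = 16 v$)
$- I{\left(f{\left(18 \right)} \right)} = - 16 \cdot 8 = \left(-1\right) 128 = -128$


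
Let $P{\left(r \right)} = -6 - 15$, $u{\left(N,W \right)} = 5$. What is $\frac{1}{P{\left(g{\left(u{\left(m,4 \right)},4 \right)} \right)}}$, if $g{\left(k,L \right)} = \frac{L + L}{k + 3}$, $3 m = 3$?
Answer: $- \frac{1}{21} \approx -0.047619$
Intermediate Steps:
$m = 1$ ($m = \frac{1}{3} \cdot 3 = 1$)
$g{\left(k,L \right)} = \frac{2 L}{3 + k}$
$P{\left(r \right)} = -21$
$\frac{1}{P{\left(g{\left(u{\left(m,4 \right)},4 \right)} \right)}} = \frac{1}{-21} = - \frac{1}{21}$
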